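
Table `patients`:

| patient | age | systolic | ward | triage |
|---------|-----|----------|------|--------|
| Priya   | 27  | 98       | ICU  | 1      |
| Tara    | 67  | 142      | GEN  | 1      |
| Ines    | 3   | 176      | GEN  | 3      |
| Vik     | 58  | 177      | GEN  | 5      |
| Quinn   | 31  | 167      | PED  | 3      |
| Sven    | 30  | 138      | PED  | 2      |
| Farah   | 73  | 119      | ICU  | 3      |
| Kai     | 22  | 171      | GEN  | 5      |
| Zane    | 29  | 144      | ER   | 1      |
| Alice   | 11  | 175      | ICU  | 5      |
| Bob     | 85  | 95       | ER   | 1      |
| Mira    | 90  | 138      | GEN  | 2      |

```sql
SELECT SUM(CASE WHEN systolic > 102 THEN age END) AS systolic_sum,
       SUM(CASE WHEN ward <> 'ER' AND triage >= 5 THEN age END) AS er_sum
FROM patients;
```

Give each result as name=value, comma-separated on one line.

systolic_sum=414, er_sum=91

[systolic_sum: systolic > 102]
patient=Priya: ✗
patient=Tara: ✓ → 67
patient=Ines: ✓ → 3
patient=Vik: ✓ → 58
patient=Quinn: ✓ → 31
patient=Sven: ✓ → 30
patient=Farah: ✓ → 73
patient=Kai: ✓ → 22
patient=Zane: ✓ → 29
patient=Alice: ✓ → 11
patient=Bob: ✗
patient=Mira: ✓ → 90
systolic_sum = 67 + 3 + 58 + 31 + 30 + 73 + 22 + 29 + 11 + 90 = 414
—
[er_sum: ward <> 'ER' AND triage >= 5]
patient=Priya: ✗
patient=Tara: ✗
patient=Ines: ✗
patient=Vik: ✓ → 58
patient=Quinn: ✗
patient=Sven: ✗
patient=Farah: ✗
patient=Kai: ✓ → 22
patient=Zane: ✗
patient=Alice: ✓ → 11
patient=Bob: ✗
patient=Mira: ✗
er_sum = 58 + 22 + 11 = 91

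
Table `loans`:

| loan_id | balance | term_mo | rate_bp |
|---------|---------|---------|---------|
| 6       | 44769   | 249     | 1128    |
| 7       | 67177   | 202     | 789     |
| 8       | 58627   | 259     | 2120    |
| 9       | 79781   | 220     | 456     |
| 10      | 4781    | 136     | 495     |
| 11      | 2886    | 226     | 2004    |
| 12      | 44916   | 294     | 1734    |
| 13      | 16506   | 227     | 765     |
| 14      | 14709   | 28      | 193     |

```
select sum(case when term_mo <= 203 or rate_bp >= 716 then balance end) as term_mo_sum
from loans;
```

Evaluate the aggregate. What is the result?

loan_id=6: ✓ → 44769
loan_id=7: ✓ → 67177
loan_id=8: ✓ → 58627
loan_id=9: ✗
loan_id=10: ✓ → 4781
loan_id=11: ✓ → 2886
loan_id=12: ✓ → 44916
loan_id=13: ✓ → 16506
loan_id=14: ✓ → 14709
term_mo_sum = 44769 + 67177 + 58627 + 4781 + 2886 + 44916 + 16506 + 14709 = 254371

254371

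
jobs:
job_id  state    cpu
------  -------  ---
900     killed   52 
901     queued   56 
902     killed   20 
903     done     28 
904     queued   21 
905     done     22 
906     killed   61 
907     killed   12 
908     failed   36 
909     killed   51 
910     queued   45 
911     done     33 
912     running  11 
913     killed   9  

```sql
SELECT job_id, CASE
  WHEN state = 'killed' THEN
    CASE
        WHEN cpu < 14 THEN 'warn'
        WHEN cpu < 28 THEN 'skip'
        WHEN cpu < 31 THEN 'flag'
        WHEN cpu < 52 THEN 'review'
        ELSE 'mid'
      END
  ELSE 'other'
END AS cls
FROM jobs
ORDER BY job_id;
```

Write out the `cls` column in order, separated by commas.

mid, other, skip, other, other, other, mid, warn, other, review, other, other, other, warn

job_id=900: state='killed' → inner[ELSE] → mid
job_id=901: state='queued' → outer ELSE → other
job_id=902: state='killed' → inner[cpu < 28] → skip
job_id=903: state='done' → outer ELSE → other
job_id=904: state='queued' → outer ELSE → other
job_id=905: state='done' → outer ELSE → other
job_id=906: state='killed' → inner[ELSE] → mid
job_id=907: state='killed' → inner[cpu < 14] → warn
job_id=908: state='failed' → outer ELSE → other
job_id=909: state='killed' → inner[cpu < 52] → review
job_id=910: state='queued' → outer ELSE → other
job_id=911: state='done' → outer ELSE → other
job_id=912: state='running' → outer ELSE → other
job_id=913: state='killed' → inner[cpu < 14] → warn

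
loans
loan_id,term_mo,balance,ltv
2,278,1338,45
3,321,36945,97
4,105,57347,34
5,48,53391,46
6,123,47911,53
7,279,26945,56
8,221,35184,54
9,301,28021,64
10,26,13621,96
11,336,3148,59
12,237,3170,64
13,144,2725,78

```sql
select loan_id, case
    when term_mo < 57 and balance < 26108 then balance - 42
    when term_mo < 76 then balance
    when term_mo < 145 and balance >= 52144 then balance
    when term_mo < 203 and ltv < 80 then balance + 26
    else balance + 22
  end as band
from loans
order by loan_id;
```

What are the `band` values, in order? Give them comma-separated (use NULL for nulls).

1360, 36967, 57347, 53391, 47937, 26967, 35206, 28043, 13579, 3170, 3192, 2751

loan_id=2: ELSE → 1360
loan_id=3: ELSE → 36967
loan_id=4: term_mo < 145 and balance >= 52144 → 57347
loan_id=5: term_mo < 76 → 53391
loan_id=6: term_mo < 203 and ltv < 80 → 47937
loan_id=7: ELSE → 26967
loan_id=8: ELSE → 35206
loan_id=9: ELSE → 28043
loan_id=10: term_mo < 57 and balance < 26108 → 13579
loan_id=11: ELSE → 3170
loan_id=12: ELSE → 3192
loan_id=13: term_mo < 203 and ltv < 80 → 2751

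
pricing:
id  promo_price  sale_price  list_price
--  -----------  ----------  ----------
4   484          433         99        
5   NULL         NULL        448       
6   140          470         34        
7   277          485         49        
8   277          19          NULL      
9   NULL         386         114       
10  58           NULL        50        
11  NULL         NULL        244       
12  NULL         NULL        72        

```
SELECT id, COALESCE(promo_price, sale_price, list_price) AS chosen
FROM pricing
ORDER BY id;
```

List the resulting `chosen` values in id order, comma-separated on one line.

id=4: promo_price=484 → 484
id=5: promo_price=NULL, sale_price=NULL, list_price=448 → 448
id=6: promo_price=140 → 140
id=7: promo_price=277 → 277
id=8: promo_price=277 → 277
id=9: promo_price=NULL, sale_price=386 → 386
id=10: promo_price=58 → 58
id=11: promo_price=NULL, sale_price=NULL, list_price=244 → 244
id=12: promo_price=NULL, sale_price=NULL, list_price=72 → 72

484, 448, 140, 277, 277, 386, 58, 244, 72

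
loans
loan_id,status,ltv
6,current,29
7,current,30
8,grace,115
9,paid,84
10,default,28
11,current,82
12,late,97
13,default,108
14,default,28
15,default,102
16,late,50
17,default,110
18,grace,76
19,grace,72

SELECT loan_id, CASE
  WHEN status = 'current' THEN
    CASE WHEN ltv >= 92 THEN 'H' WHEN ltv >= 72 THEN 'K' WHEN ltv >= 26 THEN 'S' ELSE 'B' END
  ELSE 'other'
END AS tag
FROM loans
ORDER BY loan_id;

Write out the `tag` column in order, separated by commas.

loan_id=6: status='current' → inner[ltv >= 26] → S
loan_id=7: status='current' → inner[ltv >= 26] → S
loan_id=8: status='grace' → outer ELSE → other
loan_id=9: status='paid' → outer ELSE → other
loan_id=10: status='default' → outer ELSE → other
loan_id=11: status='current' → inner[ltv >= 72] → K
loan_id=12: status='late' → outer ELSE → other
loan_id=13: status='default' → outer ELSE → other
loan_id=14: status='default' → outer ELSE → other
loan_id=15: status='default' → outer ELSE → other
loan_id=16: status='late' → outer ELSE → other
loan_id=17: status='default' → outer ELSE → other
loan_id=18: status='grace' → outer ELSE → other
loan_id=19: status='grace' → outer ELSE → other

S, S, other, other, other, K, other, other, other, other, other, other, other, other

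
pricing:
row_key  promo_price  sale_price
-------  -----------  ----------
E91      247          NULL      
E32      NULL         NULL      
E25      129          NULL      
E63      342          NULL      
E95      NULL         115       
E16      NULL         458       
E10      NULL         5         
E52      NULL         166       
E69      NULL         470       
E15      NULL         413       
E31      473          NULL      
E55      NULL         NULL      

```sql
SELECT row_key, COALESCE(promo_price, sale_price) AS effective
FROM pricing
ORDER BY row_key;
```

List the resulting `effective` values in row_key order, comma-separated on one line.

5, 413, 458, 129, 473, NULL, 166, NULL, 342, 470, 247, 115

row_key=E10: promo_price=NULL, sale_price=5 → 5
row_key=E15: promo_price=NULL, sale_price=413 → 413
row_key=E16: promo_price=NULL, sale_price=458 → 458
row_key=E25: promo_price=129 → 129
row_key=E31: promo_price=473 → 473
row_key=E32: promo_price=NULL, sale_price=NULL (all NULL) → NULL
row_key=E52: promo_price=NULL, sale_price=166 → 166
row_key=E55: promo_price=NULL, sale_price=NULL (all NULL) → NULL
row_key=E63: promo_price=342 → 342
row_key=E69: promo_price=NULL, sale_price=470 → 470
row_key=E91: promo_price=247 → 247
row_key=E95: promo_price=NULL, sale_price=115 → 115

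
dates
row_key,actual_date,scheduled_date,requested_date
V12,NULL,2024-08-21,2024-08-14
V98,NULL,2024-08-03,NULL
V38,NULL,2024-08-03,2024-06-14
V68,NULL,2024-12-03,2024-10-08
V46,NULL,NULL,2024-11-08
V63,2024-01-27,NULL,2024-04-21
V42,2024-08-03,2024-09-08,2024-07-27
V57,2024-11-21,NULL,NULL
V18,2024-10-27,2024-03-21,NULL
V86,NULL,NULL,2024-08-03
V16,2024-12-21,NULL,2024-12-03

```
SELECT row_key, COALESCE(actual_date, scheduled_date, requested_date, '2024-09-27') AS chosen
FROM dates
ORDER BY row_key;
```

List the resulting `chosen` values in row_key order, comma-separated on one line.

row_key=V12: actual_date=NULL, scheduled_date=2024-08-21 → 2024-08-21
row_key=V16: actual_date=2024-12-21 → 2024-12-21
row_key=V18: actual_date=2024-10-27 → 2024-10-27
row_key=V38: actual_date=NULL, scheduled_date=2024-08-03 → 2024-08-03
row_key=V42: actual_date=2024-08-03 → 2024-08-03
row_key=V46: actual_date=NULL, scheduled_date=NULL, requested_date=2024-11-08 → 2024-11-08
row_key=V57: actual_date=2024-11-21 → 2024-11-21
row_key=V63: actual_date=2024-01-27 → 2024-01-27
row_key=V68: actual_date=NULL, scheduled_date=2024-12-03 → 2024-12-03
row_key=V86: actual_date=NULL, scheduled_date=NULL, requested_date=2024-08-03 → 2024-08-03
row_key=V98: actual_date=NULL, scheduled_date=2024-08-03 → 2024-08-03

2024-08-21, 2024-12-21, 2024-10-27, 2024-08-03, 2024-08-03, 2024-11-08, 2024-11-21, 2024-01-27, 2024-12-03, 2024-08-03, 2024-08-03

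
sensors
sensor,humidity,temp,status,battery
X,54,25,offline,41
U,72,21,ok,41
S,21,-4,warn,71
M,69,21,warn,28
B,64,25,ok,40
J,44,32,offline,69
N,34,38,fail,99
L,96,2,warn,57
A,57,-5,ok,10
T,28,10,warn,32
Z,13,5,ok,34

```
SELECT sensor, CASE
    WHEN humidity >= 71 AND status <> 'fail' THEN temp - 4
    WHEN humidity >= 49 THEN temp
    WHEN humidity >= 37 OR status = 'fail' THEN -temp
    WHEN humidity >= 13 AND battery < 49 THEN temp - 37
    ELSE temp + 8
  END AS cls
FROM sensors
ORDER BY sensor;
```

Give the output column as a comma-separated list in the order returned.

sensor=A: humidity >= 49 → -5
sensor=B: humidity >= 49 → 25
sensor=J: humidity >= 37 OR status = 'fail' → -32
sensor=L: humidity >= 71 AND status <> 'fail' → -2
sensor=M: humidity >= 49 → 21
sensor=N: humidity >= 37 OR status = 'fail' → -38
sensor=S: ELSE → 4
sensor=T: humidity >= 13 AND battery < 49 → -27
sensor=U: humidity >= 71 AND status <> 'fail' → 17
sensor=X: humidity >= 49 → 25
sensor=Z: humidity >= 13 AND battery < 49 → -32

-5, 25, -32, -2, 21, -38, 4, -27, 17, 25, -32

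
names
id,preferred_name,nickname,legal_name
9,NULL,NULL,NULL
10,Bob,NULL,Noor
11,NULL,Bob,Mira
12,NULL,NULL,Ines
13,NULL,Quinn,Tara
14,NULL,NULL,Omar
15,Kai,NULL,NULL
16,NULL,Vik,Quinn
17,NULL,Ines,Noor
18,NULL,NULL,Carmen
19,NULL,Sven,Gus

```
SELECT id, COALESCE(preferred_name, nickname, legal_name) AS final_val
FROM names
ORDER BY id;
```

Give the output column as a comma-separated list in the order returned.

NULL, Bob, Bob, Ines, Quinn, Omar, Kai, Vik, Ines, Carmen, Sven

id=9: preferred_name=NULL, nickname=NULL, legal_name=NULL (all NULL) → NULL
id=10: preferred_name=Bob → Bob
id=11: preferred_name=NULL, nickname=Bob → Bob
id=12: preferred_name=NULL, nickname=NULL, legal_name=Ines → Ines
id=13: preferred_name=NULL, nickname=Quinn → Quinn
id=14: preferred_name=NULL, nickname=NULL, legal_name=Omar → Omar
id=15: preferred_name=Kai → Kai
id=16: preferred_name=NULL, nickname=Vik → Vik
id=17: preferred_name=NULL, nickname=Ines → Ines
id=18: preferred_name=NULL, nickname=NULL, legal_name=Carmen → Carmen
id=19: preferred_name=NULL, nickname=Sven → Sven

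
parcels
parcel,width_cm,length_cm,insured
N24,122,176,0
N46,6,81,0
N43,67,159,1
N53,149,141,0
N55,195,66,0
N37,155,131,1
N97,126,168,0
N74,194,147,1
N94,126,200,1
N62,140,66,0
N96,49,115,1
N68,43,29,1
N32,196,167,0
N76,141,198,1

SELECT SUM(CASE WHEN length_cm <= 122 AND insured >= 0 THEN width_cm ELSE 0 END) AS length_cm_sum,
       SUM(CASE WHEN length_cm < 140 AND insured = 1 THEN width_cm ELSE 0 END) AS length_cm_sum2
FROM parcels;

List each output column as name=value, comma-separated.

[length_cm_sum: length_cm <= 122 AND insured >= 0]
parcel=N24: ✗
parcel=N46: ✓ → 6
parcel=N43: ✗
parcel=N53: ✗
parcel=N55: ✓ → 195
parcel=N37: ✗
parcel=N97: ✗
parcel=N74: ✗
parcel=N94: ✗
parcel=N62: ✓ → 140
parcel=N96: ✓ → 49
parcel=N68: ✓ → 43
parcel=N32: ✗
parcel=N76: ✗
length_cm_sum = 6 + 195 + 140 + 49 + 43 = 433
—
[length_cm_sum2: length_cm < 140 AND insured = 1]
parcel=N24: ✗
parcel=N46: ✗
parcel=N43: ✗
parcel=N53: ✗
parcel=N55: ✗
parcel=N37: ✓ → 155
parcel=N97: ✗
parcel=N74: ✗
parcel=N94: ✗
parcel=N62: ✗
parcel=N96: ✓ → 49
parcel=N68: ✓ → 43
parcel=N32: ✗
parcel=N76: ✗
length_cm_sum2 = 155 + 49 + 43 = 247

length_cm_sum=433, length_cm_sum2=247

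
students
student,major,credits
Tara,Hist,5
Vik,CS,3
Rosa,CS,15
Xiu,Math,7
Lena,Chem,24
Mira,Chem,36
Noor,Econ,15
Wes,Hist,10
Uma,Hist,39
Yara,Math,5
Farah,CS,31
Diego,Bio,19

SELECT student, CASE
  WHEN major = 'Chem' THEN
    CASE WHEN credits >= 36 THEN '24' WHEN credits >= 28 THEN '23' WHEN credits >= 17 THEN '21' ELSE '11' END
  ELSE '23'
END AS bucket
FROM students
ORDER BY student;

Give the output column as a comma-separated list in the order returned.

23, 23, 21, 24, 23, 23, 23, 23, 23, 23, 23, 23

student=Diego: major='Bio' → outer ELSE → 23
student=Farah: major='CS' → outer ELSE → 23
student=Lena: major='Chem' → inner[credits >= 17] → 21
student=Mira: major='Chem' → inner[credits >= 36] → 24
student=Noor: major='Econ' → outer ELSE → 23
student=Rosa: major='CS' → outer ELSE → 23
student=Tara: major='Hist' → outer ELSE → 23
student=Uma: major='Hist' → outer ELSE → 23
student=Vik: major='CS' → outer ELSE → 23
student=Wes: major='Hist' → outer ELSE → 23
student=Xiu: major='Math' → outer ELSE → 23
student=Yara: major='Math' → outer ELSE → 23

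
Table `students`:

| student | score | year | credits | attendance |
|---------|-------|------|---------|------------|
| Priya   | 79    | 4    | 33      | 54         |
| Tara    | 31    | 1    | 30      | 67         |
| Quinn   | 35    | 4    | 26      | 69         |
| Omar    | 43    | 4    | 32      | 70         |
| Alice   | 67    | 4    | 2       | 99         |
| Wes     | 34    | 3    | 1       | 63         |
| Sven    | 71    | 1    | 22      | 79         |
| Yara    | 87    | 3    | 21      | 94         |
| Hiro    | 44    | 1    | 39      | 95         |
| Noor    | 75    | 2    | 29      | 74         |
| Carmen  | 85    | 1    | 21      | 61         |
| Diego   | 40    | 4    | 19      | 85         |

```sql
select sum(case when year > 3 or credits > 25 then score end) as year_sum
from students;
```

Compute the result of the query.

student=Priya: ✓ → 79
student=Tara: ✓ → 31
student=Quinn: ✓ → 35
student=Omar: ✓ → 43
student=Alice: ✓ → 67
student=Wes: ✗
student=Sven: ✗
student=Yara: ✗
student=Hiro: ✓ → 44
student=Noor: ✓ → 75
student=Carmen: ✗
student=Diego: ✓ → 40
year_sum = 79 + 31 + 35 + 43 + 67 + 44 + 75 + 40 = 414

414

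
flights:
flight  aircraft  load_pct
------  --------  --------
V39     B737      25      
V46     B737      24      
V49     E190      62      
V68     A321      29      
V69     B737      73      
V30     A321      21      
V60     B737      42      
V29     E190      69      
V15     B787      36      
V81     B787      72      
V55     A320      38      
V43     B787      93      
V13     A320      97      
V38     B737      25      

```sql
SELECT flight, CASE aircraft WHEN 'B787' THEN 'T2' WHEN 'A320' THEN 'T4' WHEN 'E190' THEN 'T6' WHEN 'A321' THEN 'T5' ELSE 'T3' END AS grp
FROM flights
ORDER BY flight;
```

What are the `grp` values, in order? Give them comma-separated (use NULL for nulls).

flight=V13: aircraft='A320' → T4
flight=V15: aircraft='B787' → T2
flight=V29: aircraft='E190' → T6
flight=V30: aircraft='A321' → T5
flight=V38: ELSE → T3
flight=V39: ELSE → T3
flight=V43: aircraft='B787' → T2
flight=V46: ELSE → T3
flight=V49: aircraft='E190' → T6
flight=V55: aircraft='A320' → T4
flight=V60: ELSE → T3
flight=V68: aircraft='A321' → T5
flight=V69: ELSE → T3
flight=V81: aircraft='B787' → T2

T4, T2, T6, T5, T3, T3, T2, T3, T6, T4, T3, T5, T3, T2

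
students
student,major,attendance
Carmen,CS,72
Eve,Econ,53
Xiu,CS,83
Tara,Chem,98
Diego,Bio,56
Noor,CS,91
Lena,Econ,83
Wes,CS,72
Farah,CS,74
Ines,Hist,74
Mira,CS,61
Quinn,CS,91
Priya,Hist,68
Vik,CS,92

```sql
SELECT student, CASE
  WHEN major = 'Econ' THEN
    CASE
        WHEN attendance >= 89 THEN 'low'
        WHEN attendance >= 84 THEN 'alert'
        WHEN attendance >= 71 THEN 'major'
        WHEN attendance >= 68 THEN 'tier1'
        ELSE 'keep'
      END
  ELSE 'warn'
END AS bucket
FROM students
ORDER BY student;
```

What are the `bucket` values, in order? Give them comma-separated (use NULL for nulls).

student=Carmen: major='CS' → outer ELSE → warn
student=Diego: major='Bio' → outer ELSE → warn
student=Eve: major='Econ' → inner[ELSE] → keep
student=Farah: major='CS' → outer ELSE → warn
student=Ines: major='Hist' → outer ELSE → warn
student=Lena: major='Econ' → inner[attendance >= 71] → major
student=Mira: major='CS' → outer ELSE → warn
student=Noor: major='CS' → outer ELSE → warn
student=Priya: major='Hist' → outer ELSE → warn
student=Quinn: major='CS' → outer ELSE → warn
student=Tara: major='Chem' → outer ELSE → warn
student=Vik: major='CS' → outer ELSE → warn
student=Wes: major='CS' → outer ELSE → warn
student=Xiu: major='CS' → outer ELSE → warn

warn, warn, keep, warn, warn, major, warn, warn, warn, warn, warn, warn, warn, warn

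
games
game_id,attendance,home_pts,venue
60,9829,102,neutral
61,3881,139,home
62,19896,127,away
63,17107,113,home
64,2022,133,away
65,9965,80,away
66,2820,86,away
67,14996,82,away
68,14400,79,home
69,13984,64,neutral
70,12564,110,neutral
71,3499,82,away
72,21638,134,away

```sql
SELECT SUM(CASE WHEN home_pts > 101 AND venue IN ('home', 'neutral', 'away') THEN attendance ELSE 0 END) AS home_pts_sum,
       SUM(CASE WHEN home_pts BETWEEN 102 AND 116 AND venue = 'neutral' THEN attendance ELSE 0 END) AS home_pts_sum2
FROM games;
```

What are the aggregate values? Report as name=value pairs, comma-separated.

home_pts_sum=86937, home_pts_sum2=22393

[home_pts_sum: home_pts > 101 AND venue IN ('home', 'neutral', 'away')]
game_id=60: ✓ → 9829
game_id=61: ✓ → 3881
game_id=62: ✓ → 19896
game_id=63: ✓ → 17107
game_id=64: ✓ → 2022
game_id=65: ✗
game_id=66: ✗
game_id=67: ✗
game_id=68: ✗
game_id=69: ✗
game_id=70: ✓ → 12564
game_id=71: ✗
game_id=72: ✓ → 21638
home_pts_sum = 9829 + 3881 + 19896 + 17107 + 2022 + 12564 + 21638 = 86937
—
[home_pts_sum2: home_pts BETWEEN 102 AND 116 AND venue = 'neutral']
game_id=60: ✓ → 9829
game_id=61: ✗
game_id=62: ✗
game_id=63: ✗
game_id=64: ✗
game_id=65: ✗
game_id=66: ✗
game_id=67: ✗
game_id=68: ✗
game_id=69: ✗
game_id=70: ✓ → 12564
game_id=71: ✗
game_id=72: ✗
home_pts_sum2 = 9829 + 12564 = 22393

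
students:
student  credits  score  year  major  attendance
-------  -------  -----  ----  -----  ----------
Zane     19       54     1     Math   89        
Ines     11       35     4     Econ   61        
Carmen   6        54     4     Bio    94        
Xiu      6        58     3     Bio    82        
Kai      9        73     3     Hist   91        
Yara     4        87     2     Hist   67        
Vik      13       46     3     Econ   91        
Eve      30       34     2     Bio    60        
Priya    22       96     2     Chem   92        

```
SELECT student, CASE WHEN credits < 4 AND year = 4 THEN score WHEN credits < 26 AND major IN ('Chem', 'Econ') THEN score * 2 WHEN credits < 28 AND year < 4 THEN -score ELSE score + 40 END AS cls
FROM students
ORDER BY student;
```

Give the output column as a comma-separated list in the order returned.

student=Carmen: ELSE → 94
student=Eve: ELSE → 74
student=Ines: credits < 26 AND major IN ('Chem', 'Econ') → 70
student=Kai: credits < 28 AND year < 4 → -73
student=Priya: credits < 26 AND major IN ('Chem', 'Econ') → 192
student=Vik: credits < 26 AND major IN ('Chem', 'Econ') → 92
student=Xiu: credits < 28 AND year < 4 → -58
student=Yara: credits < 28 AND year < 4 → -87
student=Zane: credits < 28 AND year < 4 → -54

94, 74, 70, -73, 192, 92, -58, -87, -54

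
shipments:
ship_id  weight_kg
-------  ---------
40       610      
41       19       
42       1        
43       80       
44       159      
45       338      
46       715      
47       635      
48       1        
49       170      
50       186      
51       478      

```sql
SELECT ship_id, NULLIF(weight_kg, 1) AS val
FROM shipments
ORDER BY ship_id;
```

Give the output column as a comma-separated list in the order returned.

ship_id=40: weight_kg=610 vs 1: differ → 610
ship_id=41: weight_kg=19 vs 1: differ → 19
ship_id=42: weight_kg=1 vs 1: equal → NULL
ship_id=43: weight_kg=80 vs 1: differ → 80
ship_id=44: weight_kg=159 vs 1: differ → 159
ship_id=45: weight_kg=338 vs 1: differ → 338
ship_id=46: weight_kg=715 vs 1: differ → 715
ship_id=47: weight_kg=635 vs 1: differ → 635
ship_id=48: weight_kg=1 vs 1: equal → NULL
ship_id=49: weight_kg=170 vs 1: differ → 170
ship_id=50: weight_kg=186 vs 1: differ → 186
ship_id=51: weight_kg=478 vs 1: differ → 478

610, 19, NULL, 80, 159, 338, 715, 635, NULL, 170, 186, 478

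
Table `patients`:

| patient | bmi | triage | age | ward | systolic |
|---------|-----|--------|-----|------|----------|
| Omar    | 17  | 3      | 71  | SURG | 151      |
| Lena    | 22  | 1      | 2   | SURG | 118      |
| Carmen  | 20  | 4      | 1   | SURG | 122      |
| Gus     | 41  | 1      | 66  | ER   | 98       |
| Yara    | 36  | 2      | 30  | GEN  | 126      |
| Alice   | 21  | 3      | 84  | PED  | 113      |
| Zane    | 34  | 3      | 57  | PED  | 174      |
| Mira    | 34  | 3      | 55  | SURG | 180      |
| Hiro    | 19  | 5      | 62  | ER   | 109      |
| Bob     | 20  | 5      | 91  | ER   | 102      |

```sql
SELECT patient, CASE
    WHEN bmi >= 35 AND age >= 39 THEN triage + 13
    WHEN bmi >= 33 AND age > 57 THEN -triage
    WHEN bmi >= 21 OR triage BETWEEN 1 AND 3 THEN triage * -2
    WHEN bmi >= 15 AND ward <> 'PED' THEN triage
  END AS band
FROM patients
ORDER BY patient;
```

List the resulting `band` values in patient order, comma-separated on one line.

patient=Alice: bmi >= 21 OR triage BETWEEN 1 AND 3 → -6
patient=Bob: bmi >= 15 AND ward <> 'PED' → 5
patient=Carmen: bmi >= 15 AND ward <> 'PED' → 4
patient=Gus: bmi >= 35 AND age >= 39 → 14
patient=Hiro: bmi >= 15 AND ward <> 'PED' → 5
patient=Lena: bmi >= 21 OR triage BETWEEN 1 AND 3 → -2
patient=Mira: bmi >= 21 OR triage BETWEEN 1 AND 3 → -6
patient=Omar: bmi >= 21 OR triage BETWEEN 1 AND 3 → -6
patient=Yara: bmi >= 21 OR triage BETWEEN 1 AND 3 → -4
patient=Zane: bmi >= 21 OR triage BETWEEN 1 AND 3 → -6

-6, 5, 4, 14, 5, -2, -6, -6, -4, -6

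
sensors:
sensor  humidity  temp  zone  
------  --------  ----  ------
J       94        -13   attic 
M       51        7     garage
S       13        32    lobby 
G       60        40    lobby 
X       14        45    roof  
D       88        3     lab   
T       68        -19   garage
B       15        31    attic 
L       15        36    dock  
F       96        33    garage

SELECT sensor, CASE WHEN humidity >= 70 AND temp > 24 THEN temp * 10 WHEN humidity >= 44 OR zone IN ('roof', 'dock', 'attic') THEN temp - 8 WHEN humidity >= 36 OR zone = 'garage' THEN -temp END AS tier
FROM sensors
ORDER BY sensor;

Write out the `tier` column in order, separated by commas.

sensor=B: humidity >= 44 OR zone IN ('roof', 'dock', 'attic') → 23
sensor=D: humidity >= 44 OR zone IN ('roof', 'dock', 'attic') → -5
sensor=F: humidity >= 70 AND temp > 24 → 330
sensor=G: humidity >= 44 OR zone IN ('roof', 'dock', 'attic') → 32
sensor=J: humidity >= 44 OR zone IN ('roof', 'dock', 'attic') → -21
sensor=L: humidity >= 44 OR zone IN ('roof', 'dock', 'attic') → 28
sensor=M: humidity >= 44 OR zone IN ('roof', 'dock', 'attic') → -1
sensor=S: (no match → NULL) → NULL
sensor=T: humidity >= 44 OR zone IN ('roof', 'dock', 'attic') → -27
sensor=X: humidity >= 44 OR zone IN ('roof', 'dock', 'attic') → 37

23, -5, 330, 32, -21, 28, -1, NULL, -27, 37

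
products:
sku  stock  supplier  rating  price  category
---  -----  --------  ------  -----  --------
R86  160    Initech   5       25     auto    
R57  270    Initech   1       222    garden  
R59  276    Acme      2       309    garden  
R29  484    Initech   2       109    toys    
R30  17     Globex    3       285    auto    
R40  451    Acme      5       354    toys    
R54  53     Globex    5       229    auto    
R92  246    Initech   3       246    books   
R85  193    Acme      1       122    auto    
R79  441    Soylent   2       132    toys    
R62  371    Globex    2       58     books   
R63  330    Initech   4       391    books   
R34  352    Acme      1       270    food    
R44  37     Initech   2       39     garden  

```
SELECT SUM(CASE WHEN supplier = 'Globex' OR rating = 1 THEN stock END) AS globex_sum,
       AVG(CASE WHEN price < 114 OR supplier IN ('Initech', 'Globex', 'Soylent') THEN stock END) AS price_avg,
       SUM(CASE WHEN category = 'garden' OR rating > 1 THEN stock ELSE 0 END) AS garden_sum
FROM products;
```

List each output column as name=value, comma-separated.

globex_sum=1256, price_avg=240.9, garden_sum=3136

[globex_sum: supplier = 'Globex' OR rating = 1]
sku=R86: ✗
sku=R57: ✓ → 270
sku=R59: ✗
sku=R29: ✗
sku=R30: ✓ → 17
sku=R40: ✗
sku=R54: ✓ → 53
sku=R92: ✗
sku=R85: ✓ → 193
sku=R79: ✗
sku=R62: ✓ → 371
sku=R63: ✗
sku=R34: ✓ → 352
sku=R44: ✗
globex_sum = 270 + 17 + 53 + 193 + 371 + 352 = 1256
—
[price_avg: price < 114 OR supplier IN ('Initech', 'Globex', 'Soylent')]
sku=R86: ✓ → 160
sku=R57: ✓ → 270
sku=R59: ✗
sku=R29: ✓ → 484
sku=R30: ✓ → 17
sku=R40: ✗
sku=R54: ✓ → 53
sku=R92: ✓ → 246
sku=R85: ✗
sku=R79: ✓ → 441
sku=R62: ✓ → 371
sku=R63: ✓ → 330
sku=R34: ✗
sku=R44: ✓ → 37
price_avg = (160 + 270 + 484 + 17 + 53 + 246 + 441 + 371 + 330 + 37) / 10 = 240.9
—
[garden_sum: category = 'garden' OR rating > 1]
sku=R86: ✓ → 160
sku=R57: ✓ → 270
sku=R59: ✓ → 276
sku=R29: ✓ → 484
sku=R30: ✓ → 17
sku=R40: ✓ → 451
sku=R54: ✓ → 53
sku=R92: ✓ → 246
sku=R85: ✗
sku=R79: ✓ → 441
sku=R62: ✓ → 371
sku=R63: ✓ → 330
sku=R34: ✗
sku=R44: ✓ → 37
garden_sum = 160 + 270 + 276 + 484 + 17 + 451 + 53 + 246 + 441 + 371 + 330 + 37 = 3136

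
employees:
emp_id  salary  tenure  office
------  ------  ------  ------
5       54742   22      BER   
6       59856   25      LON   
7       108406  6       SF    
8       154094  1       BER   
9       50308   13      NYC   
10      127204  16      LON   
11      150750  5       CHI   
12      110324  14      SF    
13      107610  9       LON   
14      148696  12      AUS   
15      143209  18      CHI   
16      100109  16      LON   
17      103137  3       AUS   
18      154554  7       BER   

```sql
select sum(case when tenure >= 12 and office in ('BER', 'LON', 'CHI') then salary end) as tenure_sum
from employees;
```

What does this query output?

485120

emp_id=5: ✓ → 54742
emp_id=6: ✓ → 59856
emp_id=7: ✗
emp_id=8: ✗
emp_id=9: ✗
emp_id=10: ✓ → 127204
emp_id=11: ✗
emp_id=12: ✗
emp_id=13: ✗
emp_id=14: ✗
emp_id=15: ✓ → 143209
emp_id=16: ✓ → 100109
emp_id=17: ✗
emp_id=18: ✗
tenure_sum = 54742 + 59856 + 127204 + 143209 + 100109 = 485120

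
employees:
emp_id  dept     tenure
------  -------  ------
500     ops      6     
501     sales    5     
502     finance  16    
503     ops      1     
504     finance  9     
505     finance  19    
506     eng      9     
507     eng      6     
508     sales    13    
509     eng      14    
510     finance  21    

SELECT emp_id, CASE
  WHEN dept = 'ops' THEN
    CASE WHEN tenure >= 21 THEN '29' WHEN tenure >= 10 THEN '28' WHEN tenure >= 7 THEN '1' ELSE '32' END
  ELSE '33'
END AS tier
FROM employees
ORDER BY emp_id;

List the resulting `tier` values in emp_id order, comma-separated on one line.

32, 33, 33, 32, 33, 33, 33, 33, 33, 33, 33

emp_id=500: dept='ops' → inner[ELSE] → 32
emp_id=501: dept='sales' → outer ELSE → 33
emp_id=502: dept='finance' → outer ELSE → 33
emp_id=503: dept='ops' → inner[ELSE] → 32
emp_id=504: dept='finance' → outer ELSE → 33
emp_id=505: dept='finance' → outer ELSE → 33
emp_id=506: dept='eng' → outer ELSE → 33
emp_id=507: dept='eng' → outer ELSE → 33
emp_id=508: dept='sales' → outer ELSE → 33
emp_id=509: dept='eng' → outer ELSE → 33
emp_id=510: dept='finance' → outer ELSE → 33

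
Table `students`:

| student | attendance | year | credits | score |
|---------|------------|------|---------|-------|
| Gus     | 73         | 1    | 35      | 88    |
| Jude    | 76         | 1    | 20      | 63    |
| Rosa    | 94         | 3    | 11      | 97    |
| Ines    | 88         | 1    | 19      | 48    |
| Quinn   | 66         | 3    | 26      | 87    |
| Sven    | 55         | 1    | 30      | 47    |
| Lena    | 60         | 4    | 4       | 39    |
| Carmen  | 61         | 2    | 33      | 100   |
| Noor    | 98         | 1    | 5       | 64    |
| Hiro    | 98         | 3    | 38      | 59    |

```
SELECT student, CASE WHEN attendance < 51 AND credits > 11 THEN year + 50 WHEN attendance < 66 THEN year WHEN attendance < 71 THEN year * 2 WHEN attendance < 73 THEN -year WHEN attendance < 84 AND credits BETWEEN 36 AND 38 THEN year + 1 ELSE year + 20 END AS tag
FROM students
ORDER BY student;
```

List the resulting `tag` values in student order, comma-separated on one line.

2, 21, 23, 21, 21, 4, 21, 6, 23, 1

student=Carmen: attendance < 66 → 2
student=Gus: ELSE → 21
student=Hiro: ELSE → 23
student=Ines: ELSE → 21
student=Jude: ELSE → 21
student=Lena: attendance < 66 → 4
student=Noor: ELSE → 21
student=Quinn: attendance < 71 → 6
student=Rosa: ELSE → 23
student=Sven: attendance < 66 → 1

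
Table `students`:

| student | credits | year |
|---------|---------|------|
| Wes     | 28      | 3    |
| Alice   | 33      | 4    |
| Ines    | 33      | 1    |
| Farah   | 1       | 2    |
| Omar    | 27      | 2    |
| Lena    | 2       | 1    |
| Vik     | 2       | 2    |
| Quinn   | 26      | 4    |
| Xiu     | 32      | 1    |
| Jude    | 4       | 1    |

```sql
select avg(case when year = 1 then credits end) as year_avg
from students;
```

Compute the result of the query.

17.75

student=Wes: ✗
student=Alice: ✗
student=Ines: ✓ → 33
student=Farah: ✗
student=Omar: ✗
student=Lena: ✓ → 2
student=Vik: ✗
student=Quinn: ✗
student=Xiu: ✓ → 32
student=Jude: ✓ → 4
year_avg = (33 + 2 + 32 + 4) / 4 = 17.75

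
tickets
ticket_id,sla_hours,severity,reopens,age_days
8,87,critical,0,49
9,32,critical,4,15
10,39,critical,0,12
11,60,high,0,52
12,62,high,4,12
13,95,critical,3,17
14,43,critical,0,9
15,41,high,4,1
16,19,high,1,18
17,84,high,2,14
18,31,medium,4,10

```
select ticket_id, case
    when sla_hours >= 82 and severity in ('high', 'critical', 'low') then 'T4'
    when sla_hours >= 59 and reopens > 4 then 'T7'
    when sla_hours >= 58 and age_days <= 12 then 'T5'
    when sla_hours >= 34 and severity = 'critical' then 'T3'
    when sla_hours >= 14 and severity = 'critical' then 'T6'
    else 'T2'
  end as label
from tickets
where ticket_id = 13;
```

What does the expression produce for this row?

T4

ticket_id = 13: sla_hours=95, severity=critical, reopens=3, age_days=17.
sla_hours >= 82 and severity in ('high', 'critical', 'low') → true → T4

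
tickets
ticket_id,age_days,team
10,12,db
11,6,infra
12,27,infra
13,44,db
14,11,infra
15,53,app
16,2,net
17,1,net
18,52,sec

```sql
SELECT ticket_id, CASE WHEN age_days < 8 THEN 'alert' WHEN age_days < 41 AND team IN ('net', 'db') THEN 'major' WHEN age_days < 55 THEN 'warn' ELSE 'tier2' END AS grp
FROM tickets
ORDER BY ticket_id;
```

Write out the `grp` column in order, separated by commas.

major, alert, warn, warn, warn, warn, alert, alert, warn

ticket_id=10: age_days < 41 AND team IN ('net', 'db') → major
ticket_id=11: age_days < 8 → alert
ticket_id=12: age_days < 55 → warn
ticket_id=13: age_days < 55 → warn
ticket_id=14: age_days < 55 → warn
ticket_id=15: age_days < 55 → warn
ticket_id=16: age_days < 8 → alert
ticket_id=17: age_days < 8 → alert
ticket_id=18: age_days < 55 → warn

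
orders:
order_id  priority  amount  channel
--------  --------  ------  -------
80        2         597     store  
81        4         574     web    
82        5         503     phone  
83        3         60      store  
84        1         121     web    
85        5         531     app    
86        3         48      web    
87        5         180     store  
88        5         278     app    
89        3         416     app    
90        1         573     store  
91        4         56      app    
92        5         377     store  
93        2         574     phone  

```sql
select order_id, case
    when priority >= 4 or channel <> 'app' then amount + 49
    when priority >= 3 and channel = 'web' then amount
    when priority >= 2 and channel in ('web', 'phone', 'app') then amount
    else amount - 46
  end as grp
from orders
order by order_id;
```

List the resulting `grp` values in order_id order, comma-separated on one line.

646, 623, 552, 109, 170, 580, 97, 229, 327, 416, 622, 105, 426, 623

order_id=80: priority >= 4 or channel <> 'app' → 646
order_id=81: priority >= 4 or channel <> 'app' → 623
order_id=82: priority >= 4 or channel <> 'app' → 552
order_id=83: priority >= 4 or channel <> 'app' → 109
order_id=84: priority >= 4 or channel <> 'app' → 170
order_id=85: priority >= 4 or channel <> 'app' → 580
order_id=86: priority >= 4 or channel <> 'app' → 97
order_id=87: priority >= 4 or channel <> 'app' → 229
order_id=88: priority >= 4 or channel <> 'app' → 327
order_id=89: priority >= 2 and channel in ('web', 'phone', 'app') → 416
order_id=90: priority >= 4 or channel <> 'app' → 622
order_id=91: priority >= 4 or channel <> 'app' → 105
order_id=92: priority >= 4 or channel <> 'app' → 426
order_id=93: priority >= 4 or channel <> 'app' → 623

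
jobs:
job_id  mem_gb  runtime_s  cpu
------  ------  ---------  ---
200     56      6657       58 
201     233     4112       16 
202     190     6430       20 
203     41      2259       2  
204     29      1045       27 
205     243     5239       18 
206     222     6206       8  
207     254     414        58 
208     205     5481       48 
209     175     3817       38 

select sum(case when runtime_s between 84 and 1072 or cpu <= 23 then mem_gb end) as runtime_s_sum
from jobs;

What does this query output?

1212

job_id=200: ✗
job_id=201: ✓ → 233
job_id=202: ✓ → 190
job_id=203: ✓ → 41
job_id=204: ✓ → 29
job_id=205: ✓ → 243
job_id=206: ✓ → 222
job_id=207: ✓ → 254
job_id=208: ✗
job_id=209: ✗
runtime_s_sum = 233 + 190 + 41 + 29 + 243 + 222 + 254 = 1212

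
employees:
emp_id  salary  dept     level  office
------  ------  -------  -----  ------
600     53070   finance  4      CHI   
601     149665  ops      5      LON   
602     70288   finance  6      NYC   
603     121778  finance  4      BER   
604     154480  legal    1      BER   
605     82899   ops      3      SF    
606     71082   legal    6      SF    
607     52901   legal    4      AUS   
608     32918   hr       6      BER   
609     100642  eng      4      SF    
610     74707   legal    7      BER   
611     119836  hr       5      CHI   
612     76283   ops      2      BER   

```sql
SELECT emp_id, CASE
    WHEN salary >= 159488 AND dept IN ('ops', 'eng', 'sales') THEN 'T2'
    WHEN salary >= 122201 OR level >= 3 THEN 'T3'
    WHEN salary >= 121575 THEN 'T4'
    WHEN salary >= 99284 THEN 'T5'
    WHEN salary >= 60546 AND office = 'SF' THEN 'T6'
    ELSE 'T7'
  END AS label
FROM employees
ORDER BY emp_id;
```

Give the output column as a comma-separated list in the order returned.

T3, T3, T3, T3, T3, T3, T3, T3, T3, T3, T3, T3, T7

emp_id=600: salary >= 122201 OR level >= 3 → T3
emp_id=601: salary >= 122201 OR level >= 3 → T3
emp_id=602: salary >= 122201 OR level >= 3 → T3
emp_id=603: salary >= 122201 OR level >= 3 → T3
emp_id=604: salary >= 122201 OR level >= 3 → T3
emp_id=605: salary >= 122201 OR level >= 3 → T3
emp_id=606: salary >= 122201 OR level >= 3 → T3
emp_id=607: salary >= 122201 OR level >= 3 → T3
emp_id=608: salary >= 122201 OR level >= 3 → T3
emp_id=609: salary >= 122201 OR level >= 3 → T3
emp_id=610: salary >= 122201 OR level >= 3 → T3
emp_id=611: salary >= 122201 OR level >= 3 → T3
emp_id=612: ELSE → T7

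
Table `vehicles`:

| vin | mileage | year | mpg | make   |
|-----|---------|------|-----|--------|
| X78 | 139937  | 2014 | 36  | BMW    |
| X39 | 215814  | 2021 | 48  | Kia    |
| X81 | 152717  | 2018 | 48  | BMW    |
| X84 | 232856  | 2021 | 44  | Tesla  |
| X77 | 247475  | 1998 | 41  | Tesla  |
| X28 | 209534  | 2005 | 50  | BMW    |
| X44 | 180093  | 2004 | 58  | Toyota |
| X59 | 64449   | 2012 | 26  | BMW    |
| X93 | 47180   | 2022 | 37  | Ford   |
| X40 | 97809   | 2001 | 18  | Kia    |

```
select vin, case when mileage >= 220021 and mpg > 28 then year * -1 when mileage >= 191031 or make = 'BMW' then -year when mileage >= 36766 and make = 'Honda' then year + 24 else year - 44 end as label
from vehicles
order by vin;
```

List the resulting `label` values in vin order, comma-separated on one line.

-2005, -2021, 1957, 1960, -2012, -1998, -2014, -2018, -2021, 1978

vin=X28: mileage >= 191031 or make = 'BMW' → -2005
vin=X39: mileage >= 191031 or make = 'BMW' → -2021
vin=X40: ELSE → 1957
vin=X44: ELSE → 1960
vin=X59: mileage >= 191031 or make = 'BMW' → -2012
vin=X77: mileage >= 220021 and mpg > 28 → -1998
vin=X78: mileage >= 191031 or make = 'BMW' → -2014
vin=X81: mileage >= 191031 or make = 'BMW' → -2018
vin=X84: mileage >= 220021 and mpg > 28 → -2021
vin=X93: ELSE → 1978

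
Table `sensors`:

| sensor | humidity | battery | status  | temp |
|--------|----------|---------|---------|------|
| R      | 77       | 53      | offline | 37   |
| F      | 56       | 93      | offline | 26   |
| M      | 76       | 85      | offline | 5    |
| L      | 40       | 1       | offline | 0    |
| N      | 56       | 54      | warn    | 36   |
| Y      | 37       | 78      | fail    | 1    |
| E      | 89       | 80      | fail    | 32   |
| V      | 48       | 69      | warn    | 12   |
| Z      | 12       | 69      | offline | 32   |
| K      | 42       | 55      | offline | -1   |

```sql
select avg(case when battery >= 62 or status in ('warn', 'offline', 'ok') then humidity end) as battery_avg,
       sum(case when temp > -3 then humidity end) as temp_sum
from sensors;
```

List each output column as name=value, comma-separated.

[battery_avg: battery >= 62 or status in ('warn', 'offline', 'ok')]
sensor=R: ✓ → 77
sensor=F: ✓ → 56
sensor=M: ✓ → 76
sensor=L: ✓ → 40
sensor=N: ✓ → 56
sensor=Y: ✓ → 37
sensor=E: ✓ → 89
sensor=V: ✓ → 48
sensor=Z: ✓ → 12
sensor=K: ✓ → 42
battery_avg = (77 + 56 + 76 + 40 + 56 + 37 + 89 + 48 + 12 + 42) / 10 = 53.3
—
[temp_sum: temp > -3]
sensor=R: ✓ → 77
sensor=F: ✓ → 56
sensor=M: ✓ → 76
sensor=L: ✓ → 40
sensor=N: ✓ → 56
sensor=Y: ✓ → 37
sensor=E: ✓ → 89
sensor=V: ✓ → 48
sensor=Z: ✓ → 12
sensor=K: ✓ → 42
temp_sum = 77 + 56 + 76 + 40 + 56 + 37 + 89 + 48 + 12 + 42 = 533

battery_avg=53.3, temp_sum=533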